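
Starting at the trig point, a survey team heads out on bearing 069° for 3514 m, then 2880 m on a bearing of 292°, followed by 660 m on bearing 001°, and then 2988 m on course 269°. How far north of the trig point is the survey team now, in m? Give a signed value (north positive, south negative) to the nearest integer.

2946 m

Leg 1 (069°, 3514 m): east 3514 sin 69° = 3280.60, north 3514 cos 69° = 1259.30
Leg 2 (292°, 2880 m): east 2880 sin 292° = -2670.29, north 2880 cos 292° = 1078.87
Leg 3 (001°, 660 m): east 660 sin 1° = 11.52, north 660 cos 1° = 659.90
Leg 4 (269°, 2988 m): east 2988 sin 269° = -2987.54, north 2988 cos 269° = -52.15
Net north component: 2945.92 m.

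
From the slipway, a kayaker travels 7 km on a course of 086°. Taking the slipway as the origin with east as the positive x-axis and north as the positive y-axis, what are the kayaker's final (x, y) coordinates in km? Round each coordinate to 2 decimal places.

Leg 1 (086°, 7 km): east 7 sin 86° = 6.98, north 7 cos 86° = 0.49
Summing: 6.98 km east, 0.49 km north → (6.98, 0.49).

(6.98, 0.49)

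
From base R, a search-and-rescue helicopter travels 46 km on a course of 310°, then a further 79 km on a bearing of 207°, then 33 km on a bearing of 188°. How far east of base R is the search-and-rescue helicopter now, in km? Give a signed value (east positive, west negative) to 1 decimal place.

Leg 1 (310°, 46 km): east 46 sin 310° = -35.24, north 46 cos 310° = 29.57
Leg 2 (207°, 79 km): east 79 sin 207° = -35.87, north 79 cos 207° = -70.39
Leg 3 (188°, 33 km): east 33 sin 188° = -4.59, north 33 cos 188° = -32.68
Net east component: -75.70 km.

-75.7 km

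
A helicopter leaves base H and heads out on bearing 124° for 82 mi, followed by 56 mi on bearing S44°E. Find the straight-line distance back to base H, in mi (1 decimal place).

Leg 1 (124°, 82 mi): east 82 sin 124° = 67.98, north 82 cos 124° = -45.85
Leg 2 (S44°E, 56 mi): east 56 sin 136° = 38.90, north 56 cos 136° = -40.28
Net: 106.88 east, -86.14 north. Distance = √((106.88)² + (-86.14)²) = 137.271 mi.

137.3 mi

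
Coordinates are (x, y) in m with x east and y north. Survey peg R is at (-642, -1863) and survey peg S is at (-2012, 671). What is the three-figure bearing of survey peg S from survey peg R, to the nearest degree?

332°

Δeast = -2012 − -642 = -1370.00; Δnorth = 671 − -1863 = 2534.00.
Bearing = atan2(Δeast, Δnorth) mod 360° = 331.60° ≈ 332°.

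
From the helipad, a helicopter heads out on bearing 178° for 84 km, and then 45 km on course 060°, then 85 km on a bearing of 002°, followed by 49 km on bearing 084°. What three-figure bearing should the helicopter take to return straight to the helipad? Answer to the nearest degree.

Leg 1 (178°, 84 km): east 84 sin 178° = 2.93, north 84 cos 178° = -83.95
Leg 2 (060°, 45 km): east 45 sin 60° = 38.97, north 45 cos 60° = 22.50
Leg 3 (002°, 85 km): east 85 sin 2° = 2.97, north 85 cos 2° = 84.95
Leg 4 (084°, 49 km): east 49 sin 84° = 48.73, north 49 cos 84° = 5.12
Net displacement: 93.60 east, 28.62 north. Direction back to start is (-93.60, -28.62): bearing = atan2(-93.60, -28.62) mod 360° = 253.00° ≈ 253°.

253°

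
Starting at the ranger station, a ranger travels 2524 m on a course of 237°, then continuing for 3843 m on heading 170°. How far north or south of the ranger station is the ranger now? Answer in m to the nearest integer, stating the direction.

5159 m south

Leg 1 (237°, 2524 m): east 2524 sin 237° = -2116.80, north 2524 cos 237° = -1374.67
Leg 2 (170°, 3843 m): east 3843 sin 170° = 667.33, north 3843 cos 170° = -3784.62
Net north component: -5159.29 m.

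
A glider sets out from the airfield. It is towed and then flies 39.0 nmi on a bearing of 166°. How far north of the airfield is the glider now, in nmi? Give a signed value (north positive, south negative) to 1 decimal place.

-37.8 nmi

Leg 1 (166°, 39.0 nmi): east 39.0 sin 166° = 9.43, north 39.0 cos 166° = -37.84
Net north component: -37.84 nmi.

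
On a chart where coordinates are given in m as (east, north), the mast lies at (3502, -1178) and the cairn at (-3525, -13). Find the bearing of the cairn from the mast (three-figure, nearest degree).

Δeast = -3525 − 3502 = -7027.00; Δnorth = -13 − -1178 = 1165.00.
Bearing = atan2(Δeast, Δnorth) mod 360° = 279.41° ≈ 279°.

279°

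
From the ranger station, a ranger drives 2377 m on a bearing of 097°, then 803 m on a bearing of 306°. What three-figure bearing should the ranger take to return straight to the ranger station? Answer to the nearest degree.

Leg 1 (097°, 2377 m): east 2377 sin 97° = 2359.28, north 2377 cos 97° = -289.68
Leg 2 (306°, 803 m): east 803 sin 306° = -649.64, north 803 cos 306° = 471.99
Net displacement: 1709.64 east, 182.31 north. Direction back to start is (-1709.64, -182.31): bearing = atan2(-1709.64, -182.31) mod 360° = 263.91° ≈ 264°.

264°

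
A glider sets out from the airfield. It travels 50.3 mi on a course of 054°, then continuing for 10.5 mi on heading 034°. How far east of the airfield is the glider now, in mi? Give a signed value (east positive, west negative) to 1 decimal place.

Leg 1 (054°, 50.3 mi): east 50.3 sin 54° = 40.69, north 50.3 cos 54° = 29.57
Leg 2 (034°, 10.5 mi): east 10.5 sin 34° = 5.87, north 10.5 cos 34° = 8.70
Net east component: 46.57 mi.

46.6 mi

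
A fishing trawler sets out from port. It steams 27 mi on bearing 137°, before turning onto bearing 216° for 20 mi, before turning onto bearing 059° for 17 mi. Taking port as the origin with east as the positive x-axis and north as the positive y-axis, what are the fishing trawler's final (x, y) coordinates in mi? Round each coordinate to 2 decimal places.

(21.23, -27.17)

Leg 1 (137°, 27 mi): east 27 sin 137° = 18.41, north 27 cos 137° = -19.75
Leg 2 (216°, 20 mi): east 20 sin 216° = -11.76, north 20 cos 216° = -16.18
Leg 3 (059°, 17 mi): east 17 sin 59° = 14.57, north 17 cos 59° = 8.76
Summing: 21.23 mi east, -27.17 mi north → (21.23, -27.17).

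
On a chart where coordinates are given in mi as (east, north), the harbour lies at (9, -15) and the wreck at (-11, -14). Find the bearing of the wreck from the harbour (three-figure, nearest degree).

273°

Δeast = -11 − 9 = -20.00; Δnorth = -14 − -15 = 1.00.
Bearing = atan2(Δeast, Δnorth) mod 360° = 272.86° ≈ 273°.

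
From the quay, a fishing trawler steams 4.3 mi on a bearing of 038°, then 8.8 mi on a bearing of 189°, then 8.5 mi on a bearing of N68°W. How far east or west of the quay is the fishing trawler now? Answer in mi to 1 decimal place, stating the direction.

6.6 mi west

Leg 1 (038°, 4.3 mi): east 4.3 sin 38° = 2.65, north 4.3 cos 38° = 3.39
Leg 2 (189°, 8.8 mi): east 8.8 sin 189° = -1.38, north 8.8 cos 189° = -8.69
Leg 3 (N68°W, 8.5 mi): east 8.5 sin 292° = -7.88, north 8.5 cos 292° = 3.18
Net east component: -6.61 mi.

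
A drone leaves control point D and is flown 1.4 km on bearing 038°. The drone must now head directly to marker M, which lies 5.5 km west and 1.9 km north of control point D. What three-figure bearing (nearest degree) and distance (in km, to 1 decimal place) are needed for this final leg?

277°, 6.4 km

Leg 1 (038°, 1.4 km): east 1.4 sin 38° = 0.86, north 1.4 cos 38° = 1.10
Current position: (0.86, 1.10). Target: (-5.5, 1.9). Remaining: Δeast = -6.36, Δnorth = 0.80.
Bearing = atan2(-6.36, 0.80) mod 360° = 277.14°; distance = √((-6.36)² + (0.80)²) = 6.412 km.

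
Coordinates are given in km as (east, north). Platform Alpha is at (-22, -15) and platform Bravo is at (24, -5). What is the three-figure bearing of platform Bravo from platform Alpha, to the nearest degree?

078°

Δeast = 24 − -22 = 46.00; Δnorth = -5 − -15 = 10.00.
Bearing = atan2(Δeast, Δnorth) mod 360° = 77.74° ≈ 078°.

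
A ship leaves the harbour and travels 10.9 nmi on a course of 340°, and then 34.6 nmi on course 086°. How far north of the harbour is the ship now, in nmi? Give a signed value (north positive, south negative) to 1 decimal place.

Leg 1 (340°, 10.9 nmi): east 10.9 sin 340° = -3.73, north 10.9 cos 340° = 10.24
Leg 2 (086°, 34.6 nmi): east 34.6 sin 86° = 34.52, north 34.6 cos 86° = 2.41
Net north component: 12.66 nmi.

12.7 nmi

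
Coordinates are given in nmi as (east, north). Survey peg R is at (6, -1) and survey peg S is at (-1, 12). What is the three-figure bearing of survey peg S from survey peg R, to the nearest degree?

Δeast = -1 − 6 = -7.00; Δnorth = 12 − -1 = 13.00.
Bearing = atan2(Δeast, Δnorth) mod 360° = 331.70° ≈ 332°.

332°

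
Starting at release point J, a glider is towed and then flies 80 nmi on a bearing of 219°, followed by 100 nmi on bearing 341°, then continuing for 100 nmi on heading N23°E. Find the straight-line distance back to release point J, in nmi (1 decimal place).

131.9 nmi

Leg 1 (219°, 80 nmi): east 80 sin 219° = -50.35, north 80 cos 219° = -62.17
Leg 2 (341°, 100 nmi): east 100 sin 341° = -32.56, north 100 cos 341° = 94.55
Leg 3 (N23°E, 100 nmi): east 100 sin 23° = 39.07, north 100 cos 23° = 92.05
Net: -43.83 east, 124.43 north. Distance = √((-43.83)² + (124.43)²) = 131.924 nmi.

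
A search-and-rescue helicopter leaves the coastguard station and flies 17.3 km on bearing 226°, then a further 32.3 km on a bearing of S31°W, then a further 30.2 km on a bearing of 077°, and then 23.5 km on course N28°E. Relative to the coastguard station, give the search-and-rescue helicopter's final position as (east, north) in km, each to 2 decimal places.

Leg 1 (226°, 17.3 km): east 17.3 sin 226° = -12.44, north 17.3 cos 226° = -12.02
Leg 2 (S31°W, 32.3 km): east 32.3 sin 211° = -16.64, north 32.3 cos 211° = -27.69
Leg 3 (077°, 30.2 km): east 30.2 sin 77° = 29.43, north 30.2 cos 77° = 6.79
Leg 4 (N28°E, 23.5 km): east 23.5 sin 28° = 11.03, north 23.5 cos 28° = 20.75
Summing: 11.38 km east, -12.16 km north → (11.38, -12.16).

(11.38, -12.16)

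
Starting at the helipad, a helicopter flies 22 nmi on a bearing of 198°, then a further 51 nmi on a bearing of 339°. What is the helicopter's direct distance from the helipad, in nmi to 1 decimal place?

Leg 1 (198°, 22 nmi): east 22 sin 198° = -6.80, north 22 cos 198° = -20.92
Leg 2 (339°, 51 nmi): east 51 sin 339° = -18.28, north 51 cos 339° = 47.61
Net: -25.08 east, 26.69 north. Distance = √((-25.08)² + (26.69)²) = 36.621 nmi.

36.6 nmi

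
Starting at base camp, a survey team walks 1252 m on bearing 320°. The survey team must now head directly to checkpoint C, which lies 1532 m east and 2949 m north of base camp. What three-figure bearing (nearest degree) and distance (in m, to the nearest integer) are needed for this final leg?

Leg 1 (320°, 1252 m): east 1252 sin 320° = -804.77, north 1252 cos 320° = 959.09
Current position: (-804.77, 959.09). Target: (1532, 2949). Remaining: Δeast = 2336.77, Δnorth = 1989.91.
Bearing = atan2(2336.77, 1989.91) mod 360° = 49.58°; distance = √((2336.77)² + (1989.91)²) = 3069.242 m.

050°, 3069 m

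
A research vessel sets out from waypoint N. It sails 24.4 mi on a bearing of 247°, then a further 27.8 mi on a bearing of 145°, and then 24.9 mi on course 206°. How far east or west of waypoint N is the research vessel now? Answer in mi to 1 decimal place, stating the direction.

17.4 mi west

Leg 1 (247°, 24.4 mi): east 24.4 sin 247° = -22.46, north 24.4 cos 247° = -9.53
Leg 2 (145°, 27.8 mi): east 27.8 sin 145° = 15.95, north 27.8 cos 145° = -22.77
Leg 3 (206°, 24.9 mi): east 24.9 sin 206° = -10.92, north 24.9 cos 206° = -22.38
Net east component: -17.43 mi.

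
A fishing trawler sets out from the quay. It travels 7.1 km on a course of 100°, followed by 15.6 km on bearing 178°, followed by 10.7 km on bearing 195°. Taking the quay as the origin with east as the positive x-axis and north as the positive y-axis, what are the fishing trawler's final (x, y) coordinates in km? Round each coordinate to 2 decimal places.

(4.77, -27.16)

Leg 1 (100°, 7.1 km): east 7.1 sin 100° = 6.99, north 7.1 cos 100° = -1.23
Leg 2 (178°, 15.6 km): east 15.6 sin 178° = 0.54, north 15.6 cos 178° = -15.59
Leg 3 (195°, 10.7 km): east 10.7 sin 195° = -2.77, north 10.7 cos 195° = -10.34
Summing: 4.77 km east, -27.16 km north → (4.77, -27.16).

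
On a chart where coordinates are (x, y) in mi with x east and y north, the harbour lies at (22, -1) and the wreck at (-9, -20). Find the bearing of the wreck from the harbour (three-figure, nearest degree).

238°

Δeast = -9 − 22 = -31.00; Δnorth = -20 − -1 = -19.00.
Bearing = atan2(Δeast, Δnorth) mod 360° = 238.50° ≈ 238°.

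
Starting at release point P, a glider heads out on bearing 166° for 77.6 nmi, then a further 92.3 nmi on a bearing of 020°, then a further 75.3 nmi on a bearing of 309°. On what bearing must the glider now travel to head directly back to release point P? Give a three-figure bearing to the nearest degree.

Leg 1 (166°, 77.6 nmi): east 77.6 sin 166° = 18.77, north 77.6 cos 166° = -75.29
Leg 2 (020°, 92.3 nmi): east 92.3 sin 20° = 31.57, north 92.3 cos 20° = 86.73
Leg 3 (309°, 75.3 nmi): east 75.3 sin 309° = -58.52, north 75.3 cos 309° = 47.39
Net displacement: -8.18 east, 58.83 north. Direction back to start is (8.18, -58.83): bearing = atan2(8.18, -58.83) mod 360° = 172.09° ≈ 172°.

172°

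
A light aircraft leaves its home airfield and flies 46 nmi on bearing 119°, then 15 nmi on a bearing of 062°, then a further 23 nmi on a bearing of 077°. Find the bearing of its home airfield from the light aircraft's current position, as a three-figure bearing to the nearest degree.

Leg 1 (119°, 46 nmi): east 46 sin 119° = 40.23, north 46 cos 119° = -22.30
Leg 2 (062°, 15 nmi): east 15 sin 62° = 13.24, north 15 cos 62° = 7.04
Leg 3 (077°, 23 nmi): east 23 sin 77° = 22.41, north 23 cos 77° = 5.17
Net displacement: 75.89 east, -10.09 north. Direction back to start is (-75.89, 10.09): bearing = atan2(-75.89, 10.09) mod 360° = 277.57° ≈ 278°.

278°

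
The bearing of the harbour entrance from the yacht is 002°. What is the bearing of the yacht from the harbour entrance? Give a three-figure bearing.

182°

Back-bearing = 002° + 180° = 182°.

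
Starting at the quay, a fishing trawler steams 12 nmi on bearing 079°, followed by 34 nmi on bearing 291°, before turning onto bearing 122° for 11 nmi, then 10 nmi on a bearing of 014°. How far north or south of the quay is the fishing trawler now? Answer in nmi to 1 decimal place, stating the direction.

Leg 1 (079°, 12 nmi): east 12 sin 79° = 11.78, north 12 cos 79° = 2.29
Leg 2 (291°, 34 nmi): east 34 sin 291° = -31.74, north 34 cos 291° = 12.18
Leg 3 (122°, 11 nmi): east 11 sin 122° = 9.33, north 11 cos 122° = -5.83
Leg 4 (014°, 10 nmi): east 10 sin 14° = 2.42, north 10 cos 14° = 9.70
Net north component: 18.35 nmi.

18.3 nmi north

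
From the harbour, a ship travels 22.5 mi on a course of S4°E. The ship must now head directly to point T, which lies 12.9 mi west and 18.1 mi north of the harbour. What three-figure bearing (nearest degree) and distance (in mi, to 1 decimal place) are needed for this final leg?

Leg 1 (S4°E, 22.5 mi): east 22.5 sin 176° = 1.57, north 22.5 cos 176° = -22.45
Current position: (1.57, -22.45). Target: (-12.9, 18.1). Remaining: Δeast = -14.47, Δnorth = 40.55.
Bearing = atan2(-14.47, 40.55) mod 360° = 340.36°; distance = √((-14.47)² + (40.55)²) = 43.050 mi.

340°, 43.0 mi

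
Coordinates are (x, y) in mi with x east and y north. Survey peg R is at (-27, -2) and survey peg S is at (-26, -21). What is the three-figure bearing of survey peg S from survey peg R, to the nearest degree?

177°

Δeast = -26 − -27 = 1.00; Δnorth = -21 − -2 = -19.00.
Bearing = atan2(Δeast, Δnorth) mod 360° = 176.99° ≈ 177°.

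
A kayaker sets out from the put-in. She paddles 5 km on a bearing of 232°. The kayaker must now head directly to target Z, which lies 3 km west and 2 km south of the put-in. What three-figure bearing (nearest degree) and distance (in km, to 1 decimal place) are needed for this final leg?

041°, 1.4 km

Leg 1 (232°, 5 km): east 5 sin 232° = -3.94, north 5 cos 232° = -3.08
Current position: (-3.94, -3.08). Target: (-3, -2). Remaining: Δeast = 0.94, Δnorth = 1.08.
Bearing = atan2(0.94, 1.08) mod 360° = 41.08°; distance = √((0.94)² + (1.08)²) = 1.431 km.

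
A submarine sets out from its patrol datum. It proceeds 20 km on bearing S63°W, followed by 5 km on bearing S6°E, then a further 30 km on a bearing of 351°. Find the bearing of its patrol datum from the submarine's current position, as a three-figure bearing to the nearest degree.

Leg 1 (S63°W, 20 km): east 20 sin 243° = -17.82, north 20 cos 243° = -9.08
Leg 2 (S6°E, 5 km): east 5 sin 174° = 0.52, north 5 cos 174° = -4.97
Leg 3 (351°, 30 km): east 30 sin 351° = -4.69, north 30 cos 351° = 29.63
Net displacement: -21.99 east, 15.58 north. Direction back to start is (21.99, -15.58): bearing = atan2(21.99, -15.58) mod 360° = 125.31° ≈ 125°.

125°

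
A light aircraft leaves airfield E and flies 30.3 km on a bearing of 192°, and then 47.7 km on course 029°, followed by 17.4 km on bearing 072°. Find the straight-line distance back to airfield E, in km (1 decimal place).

37.7 km

Leg 1 (192°, 30.3 km): east 30.3 sin 192° = -6.30, north 30.3 cos 192° = -29.64
Leg 2 (029°, 47.7 km): east 47.7 sin 29° = 23.13, north 47.7 cos 29° = 41.72
Leg 3 (072°, 17.4 km): east 17.4 sin 72° = 16.55, north 17.4 cos 72° = 5.38
Net: 33.37 east, 17.46 north. Distance = √((33.37)² + (17.46)²) = 37.665 km.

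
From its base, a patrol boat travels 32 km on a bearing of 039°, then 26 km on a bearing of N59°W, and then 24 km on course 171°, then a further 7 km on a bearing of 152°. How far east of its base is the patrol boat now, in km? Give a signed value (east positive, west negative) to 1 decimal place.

4.9 km

Leg 1 (039°, 32 km): east 32 sin 39° = 20.14, north 32 cos 39° = 24.87
Leg 2 (N59°W, 26 km): east 26 sin 301° = -22.29, north 26 cos 301° = 13.39
Leg 3 (171°, 24 km): east 24 sin 171° = 3.75, north 24 cos 171° = -23.70
Leg 4 (152°, 7 km): east 7 sin 152° = 3.29, north 7 cos 152° = -6.18
Net east component: 4.89 km.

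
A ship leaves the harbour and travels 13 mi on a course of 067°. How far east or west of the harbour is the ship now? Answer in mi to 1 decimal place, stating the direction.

12.0 mi east

Leg 1 (067°, 13 mi): east 13 sin 67° = 11.97, north 13 cos 67° = 5.08
Net east component: 11.97 mi.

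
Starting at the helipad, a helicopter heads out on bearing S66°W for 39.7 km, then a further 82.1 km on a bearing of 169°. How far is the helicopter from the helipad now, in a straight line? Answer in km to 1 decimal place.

Leg 1 (S66°W, 39.7 km): east 39.7 sin 246° = -36.27, north 39.7 cos 246° = -16.15
Leg 2 (169°, 82.1 km): east 82.1 sin 169° = 15.67, north 82.1 cos 169° = -80.59
Net: -20.60 east, -96.74 north. Distance = √((-20.60)² + (-96.74)²) = 98.909 km.

98.9 km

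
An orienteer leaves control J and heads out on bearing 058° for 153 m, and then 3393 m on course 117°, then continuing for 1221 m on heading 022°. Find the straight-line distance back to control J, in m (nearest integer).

Leg 1 (058°, 153 m): east 153 sin 58° = 129.75, north 153 cos 58° = 81.08
Leg 2 (117°, 3393 m): east 3393 sin 117° = 3023.19, north 3393 cos 117° = -1540.39
Leg 3 (022°, 1221 m): east 1221 sin 22° = 457.39, north 1221 cos 22° = 1132.09
Net: 3610.33 east, -327.22 north. Distance = √((3610.33)² + (-327.22)²) = 3625.130 m.

3625 m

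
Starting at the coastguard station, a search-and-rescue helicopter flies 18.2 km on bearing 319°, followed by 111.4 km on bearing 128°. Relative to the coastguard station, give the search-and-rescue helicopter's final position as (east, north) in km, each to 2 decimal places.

Leg 1 (319°, 18.2 km): east 18.2 sin 319° = -11.94, north 18.2 cos 319° = 13.74
Leg 2 (128°, 111.4 km): east 111.4 sin 128° = 87.78, north 111.4 cos 128° = -68.58
Summing: 75.84 km east, -54.85 km north → (75.84, -54.85).

(75.84, -54.85)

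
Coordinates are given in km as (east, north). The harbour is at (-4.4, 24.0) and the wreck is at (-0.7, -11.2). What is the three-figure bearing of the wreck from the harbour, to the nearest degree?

174°

Δeast = -0.7 − -4.4 = 3.70; Δnorth = -11.2 − 24.0 = -35.20.
Bearing = atan2(Δeast, Δnorth) mod 360° = 174.00° ≈ 174°.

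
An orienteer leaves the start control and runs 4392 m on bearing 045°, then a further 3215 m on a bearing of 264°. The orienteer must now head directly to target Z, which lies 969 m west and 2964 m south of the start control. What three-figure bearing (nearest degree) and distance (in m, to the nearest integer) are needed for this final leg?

Leg 1 (045°, 4392 m): east 4392 sin 45° = 3105.61, north 4392 cos 45° = 3105.61
Leg 2 (264°, 3215 m): east 3215 sin 264° = -3197.39, north 3215 cos 264° = -336.06
Current position: (-91.77, 2769.55). Target: (-969, -2964). Remaining: Δeast = -877.23, Δnorth = -5733.55.
Bearing = atan2(-877.23, -5733.55) mod 360° = 188.70°; distance = √((-877.23)² + (-5733.55)²) = 5800.273 m.

189°, 5800 m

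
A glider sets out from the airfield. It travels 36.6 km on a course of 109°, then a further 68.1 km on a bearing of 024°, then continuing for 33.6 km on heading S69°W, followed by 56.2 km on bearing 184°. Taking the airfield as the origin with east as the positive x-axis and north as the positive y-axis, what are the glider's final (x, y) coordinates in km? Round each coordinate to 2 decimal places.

Leg 1 (109°, 36.6 km): east 36.6 sin 109° = 34.61, north 36.6 cos 109° = -11.92
Leg 2 (024°, 68.1 km): east 68.1 sin 24° = 27.70, north 68.1 cos 24° = 62.21
Leg 3 (S69°W, 33.6 km): east 33.6 sin 249° = -31.37, north 33.6 cos 249° = -12.04
Leg 4 (184°, 56.2 km): east 56.2 sin 184° = -3.92, north 56.2 cos 184° = -56.06
Summing: 27.02 km east, -17.81 km north → (27.02, -17.81).

(27.02, -17.81)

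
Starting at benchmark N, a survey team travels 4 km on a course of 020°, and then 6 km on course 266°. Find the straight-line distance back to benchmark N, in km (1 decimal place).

Leg 1 (020°, 4 km): east 4 sin 20° = 1.37, north 4 cos 20° = 3.76
Leg 2 (266°, 6 km): east 6 sin 266° = -5.99, north 6 cos 266° = -0.42
Net: -4.62 east, 3.34 north. Distance = √((-4.62)² + (3.34)²) = 5.699 km.

5.7 km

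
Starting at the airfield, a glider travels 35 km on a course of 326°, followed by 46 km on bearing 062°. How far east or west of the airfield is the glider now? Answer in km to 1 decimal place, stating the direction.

Leg 1 (326°, 35 km): east 35 sin 326° = -19.57, north 35 cos 326° = 29.02
Leg 2 (062°, 46 km): east 46 sin 62° = 40.62, north 46 cos 62° = 21.60
Net east component: 21.04 km.

21.0 km east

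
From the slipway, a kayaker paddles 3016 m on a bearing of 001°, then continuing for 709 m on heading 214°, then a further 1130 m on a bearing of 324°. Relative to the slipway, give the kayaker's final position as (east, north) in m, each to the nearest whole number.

Leg 1 (001°, 3016 m): east 3016 sin 1° = 52.64, north 3016 cos 1° = 3015.54
Leg 2 (214°, 709 m): east 709 sin 214° = -396.47, north 709 cos 214° = -587.79
Leg 3 (324°, 1130 m): east 1130 sin 324° = -664.20, north 1130 cos 324° = 914.19
Summing: -1008.03 m east, 3341.94 m north → (-1008, 3342).

(-1008, 3342)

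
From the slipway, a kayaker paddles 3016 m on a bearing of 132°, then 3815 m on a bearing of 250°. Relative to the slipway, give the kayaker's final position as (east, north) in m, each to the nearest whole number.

(-1344, -3323)

Leg 1 (132°, 3016 m): east 3016 sin 132° = 2241.32, north 3016 cos 132° = -2018.10
Leg 2 (250°, 3815 m): east 3815 sin 250° = -3584.93, north 3815 cos 250° = -1304.81
Summing: -1343.60 m east, -3322.90 m north → (-1344, -3323).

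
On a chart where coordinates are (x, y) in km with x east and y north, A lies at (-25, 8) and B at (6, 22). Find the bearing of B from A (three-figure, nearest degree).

066°

Δeast = 6 − -25 = 31.00; Δnorth = 22 − 8 = 14.00.
Bearing = atan2(Δeast, Δnorth) mod 360° = 65.70° ≈ 066°.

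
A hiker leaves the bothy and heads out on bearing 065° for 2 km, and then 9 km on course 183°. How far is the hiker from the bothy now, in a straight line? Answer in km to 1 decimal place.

Leg 1 (065°, 2 km): east 2 sin 65° = 1.81, north 2 cos 65° = 0.85
Leg 2 (183°, 9 km): east 9 sin 183° = -0.47, north 9 cos 183° = -8.99
Net: 1.34 east, -8.14 north. Distance = √((1.34)² + (-8.14)²) = 8.252 km.

8.3 km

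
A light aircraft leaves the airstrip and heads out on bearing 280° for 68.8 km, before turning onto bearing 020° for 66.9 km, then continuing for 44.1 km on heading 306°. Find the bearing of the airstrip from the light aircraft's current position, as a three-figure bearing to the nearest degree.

141°

Leg 1 (280°, 68.8 km): east 68.8 sin 280° = -67.75, north 68.8 cos 280° = 11.95
Leg 2 (020°, 66.9 km): east 66.9 sin 20° = 22.88, north 66.9 cos 20° = 62.87
Leg 3 (306°, 44.1 km): east 44.1 sin 306° = -35.68, north 44.1 cos 306° = 25.92
Net displacement: -80.55 east, 100.73 north. Direction back to start is (80.55, -100.73): bearing = atan2(80.55, -100.73) mod 360° = 141.35° ≈ 141°.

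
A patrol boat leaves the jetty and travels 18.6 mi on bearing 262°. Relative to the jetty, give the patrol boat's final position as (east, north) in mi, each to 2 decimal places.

Leg 1 (262°, 18.6 mi): east 18.6 sin 262° = -18.42, north 18.6 cos 262° = -2.59
Summing: -18.42 mi east, -2.59 mi north → (-18.42, -2.59).

(-18.42, -2.59)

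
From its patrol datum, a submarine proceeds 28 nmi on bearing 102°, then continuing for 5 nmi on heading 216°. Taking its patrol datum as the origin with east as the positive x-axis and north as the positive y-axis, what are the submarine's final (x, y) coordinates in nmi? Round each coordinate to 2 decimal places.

Leg 1 (102°, 28 nmi): east 28 sin 102° = 27.39, north 28 cos 102° = -5.82
Leg 2 (216°, 5 nmi): east 5 sin 216° = -2.94, north 5 cos 216° = -4.05
Summing: 24.45 nmi east, -9.87 nmi north → (24.45, -9.87).

(24.45, -9.87)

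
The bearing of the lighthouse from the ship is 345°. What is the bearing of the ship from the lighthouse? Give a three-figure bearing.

Back-bearing = 345° − 180° = 165°.

165°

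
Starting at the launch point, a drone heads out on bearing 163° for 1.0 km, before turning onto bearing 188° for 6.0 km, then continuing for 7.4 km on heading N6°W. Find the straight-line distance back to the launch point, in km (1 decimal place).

Leg 1 (163°, 1.0 km): east 1.0 sin 163° = 0.29, north 1.0 cos 163° = -0.96
Leg 2 (188°, 6.0 km): east 6.0 sin 188° = -0.84, north 6.0 cos 188° = -5.94
Leg 3 (N6°W, 7.4 km): east 7.4 sin 354° = -0.77, north 7.4 cos 354° = 7.36
Net: -1.32 east, 0.46 north. Distance = √((-1.32)² + (0.46)²) = 1.395 km.

1.4 km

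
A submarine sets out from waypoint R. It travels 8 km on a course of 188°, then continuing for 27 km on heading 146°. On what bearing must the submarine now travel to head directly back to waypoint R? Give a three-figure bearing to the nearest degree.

Leg 1 (188°, 8 km): east 8 sin 188° = -1.11, north 8 cos 188° = -7.92
Leg 2 (146°, 27 km): east 27 sin 146° = 15.10, north 27 cos 146° = -22.38
Net displacement: 13.98 east, -30.31 north. Direction back to start is (-13.98, 30.31): bearing = atan2(-13.98, 30.31) mod 360° = 335.23° ≈ 335°.

335°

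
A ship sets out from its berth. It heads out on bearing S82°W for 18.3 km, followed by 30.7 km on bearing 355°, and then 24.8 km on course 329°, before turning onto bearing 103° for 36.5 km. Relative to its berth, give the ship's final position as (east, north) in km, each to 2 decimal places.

Leg 1 (S82°W, 18.3 km): east 18.3 sin 262° = -18.12, north 18.3 cos 262° = -2.55
Leg 2 (355°, 30.7 km): east 30.7 sin 355° = -2.68, north 30.7 cos 355° = 30.58
Leg 3 (329°, 24.8 km): east 24.8 sin 329° = -12.77, north 24.8 cos 329° = 21.26
Leg 4 (103°, 36.5 km): east 36.5 sin 103° = 35.56, north 36.5 cos 103° = -8.21
Summing: 1.99 km east, 41.08 km north → (1.99, 41.08).

(1.99, 41.08)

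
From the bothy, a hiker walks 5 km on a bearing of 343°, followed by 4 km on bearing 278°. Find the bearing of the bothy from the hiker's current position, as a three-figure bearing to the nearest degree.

135°

Leg 1 (343°, 5 km): east 5 sin 343° = -1.46, north 5 cos 343° = 4.78
Leg 2 (278°, 4 km): east 4 sin 278° = -3.96, north 4 cos 278° = 0.56
Net displacement: -5.42 east, 5.34 north. Direction back to start is (5.42, -5.34): bearing = atan2(5.42, -5.34) mod 360° = 134.55° ≈ 135°.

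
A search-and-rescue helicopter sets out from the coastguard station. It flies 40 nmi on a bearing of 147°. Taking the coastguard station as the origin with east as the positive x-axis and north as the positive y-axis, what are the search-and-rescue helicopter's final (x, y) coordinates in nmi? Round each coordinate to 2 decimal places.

Leg 1 (147°, 40 nmi): east 40 sin 147° = 21.79, north 40 cos 147° = -33.55
Summing: 21.79 nmi east, -33.55 nmi north → (21.79, -33.55).

(21.79, -33.55)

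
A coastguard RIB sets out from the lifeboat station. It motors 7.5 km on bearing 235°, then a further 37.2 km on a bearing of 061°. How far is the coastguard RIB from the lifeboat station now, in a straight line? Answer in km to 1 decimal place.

Leg 1 (235°, 7.5 km): east 7.5 sin 235° = -6.14, north 7.5 cos 235° = -4.30
Leg 2 (061°, 37.2 km): east 37.2 sin 61° = 32.54, north 37.2 cos 61° = 18.03
Net: 26.39 east, 13.73 north. Distance = √((26.39)² + (13.73)²) = 29.751 km.

29.8 km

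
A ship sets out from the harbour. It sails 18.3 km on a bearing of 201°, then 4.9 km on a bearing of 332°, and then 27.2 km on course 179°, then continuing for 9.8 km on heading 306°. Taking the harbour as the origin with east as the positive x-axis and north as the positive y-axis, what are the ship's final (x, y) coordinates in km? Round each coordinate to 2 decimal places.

(-16.31, -34.19)

Leg 1 (201°, 18.3 km): east 18.3 sin 201° = -6.56, north 18.3 cos 201° = -17.08
Leg 2 (332°, 4.9 km): east 4.9 sin 332° = -2.30, north 4.9 cos 332° = 4.33
Leg 3 (179°, 27.2 km): east 27.2 sin 179° = 0.47, north 27.2 cos 179° = -27.20
Leg 4 (306°, 9.8 km): east 9.8 sin 306° = -7.93, north 9.8 cos 306° = 5.76
Summing: -16.31 km east, -34.19 km north → (-16.31, -34.19).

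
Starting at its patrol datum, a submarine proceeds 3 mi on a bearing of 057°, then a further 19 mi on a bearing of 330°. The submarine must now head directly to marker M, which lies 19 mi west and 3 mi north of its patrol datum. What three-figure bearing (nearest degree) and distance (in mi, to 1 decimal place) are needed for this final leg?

Leg 1 (057°, 3 mi): east 3 sin 57° = 2.52, north 3 cos 57° = 1.63
Leg 2 (330°, 19 mi): east 19 sin 330° = -9.50, north 19 cos 330° = 16.45
Current position: (-6.98, 18.09). Target: (-19, 3). Remaining: Δeast = -12.02, Δnorth = -15.09.
Bearing = atan2(-12.02, -15.09) mod 360° = 218.53°; distance = √((-12.02)² + (-15.09)²) = 19.288 mi.

219°, 19.3 mi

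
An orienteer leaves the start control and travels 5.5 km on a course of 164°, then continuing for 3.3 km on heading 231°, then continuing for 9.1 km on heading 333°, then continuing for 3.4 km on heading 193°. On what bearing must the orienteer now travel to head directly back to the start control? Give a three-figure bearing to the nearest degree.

Leg 1 (164°, 5.5 km): east 5.5 sin 164° = 1.52, north 5.5 cos 164° = -5.29
Leg 2 (231°, 3.3 km): east 3.3 sin 231° = -2.56, north 3.3 cos 231° = -2.08
Leg 3 (333°, 9.1 km): east 9.1 sin 333° = -4.13, north 9.1 cos 333° = 8.11
Leg 4 (193°, 3.4 km): east 3.4 sin 193° = -0.76, north 3.4 cos 193° = -3.31
Net displacement: -5.94 east, -2.57 north. Direction back to start is (5.94, 2.57): bearing = atan2(5.94, 2.57) mod 360° = 66.63° ≈ 067°.

067°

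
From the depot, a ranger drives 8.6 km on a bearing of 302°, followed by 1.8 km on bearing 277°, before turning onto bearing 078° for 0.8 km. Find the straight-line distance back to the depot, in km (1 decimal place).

9.7 km

Leg 1 (302°, 8.6 km): east 8.6 sin 302° = -7.29, north 8.6 cos 302° = 4.56
Leg 2 (277°, 1.8 km): east 1.8 sin 277° = -1.79, north 1.8 cos 277° = 0.22
Leg 3 (078°, 0.8 km): east 0.8 sin 78° = 0.78, north 0.8 cos 78° = 0.17
Net: -8.30 east, 4.94 north. Distance = √((-8.30)² + (4.94)²) = 9.658 km.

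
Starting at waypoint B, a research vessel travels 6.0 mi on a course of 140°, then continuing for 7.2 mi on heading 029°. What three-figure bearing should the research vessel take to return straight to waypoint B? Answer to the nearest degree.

257°

Leg 1 (140°, 6.0 mi): east 6.0 sin 140° = 3.86, north 6.0 cos 140° = -4.60
Leg 2 (029°, 7.2 mi): east 7.2 sin 29° = 3.49, north 7.2 cos 29° = 6.30
Net displacement: 7.35 east, 1.70 north. Direction back to start is (-7.35, -1.70): bearing = atan2(-7.35, -1.70) mod 360° = 256.97° ≈ 257°.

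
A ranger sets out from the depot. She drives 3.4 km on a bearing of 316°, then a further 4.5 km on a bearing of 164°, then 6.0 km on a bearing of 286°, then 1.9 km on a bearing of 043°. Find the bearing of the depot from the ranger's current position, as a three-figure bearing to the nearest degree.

102°

Leg 1 (316°, 3.4 km): east 3.4 sin 316° = -2.36, north 3.4 cos 316° = 2.45
Leg 2 (164°, 4.5 km): east 4.5 sin 164° = 1.24, north 4.5 cos 164° = -4.33
Leg 3 (286°, 6.0 km): east 6.0 sin 286° = -5.77, north 6.0 cos 286° = 1.65
Leg 4 (043°, 1.9 km): east 1.9 sin 43° = 1.30, north 1.9 cos 43° = 1.39
Net displacement: -5.59 east, 1.16 north. Direction back to start is (5.59, -1.16): bearing = atan2(5.59, -1.16) mod 360° = 101.75° ≈ 102°.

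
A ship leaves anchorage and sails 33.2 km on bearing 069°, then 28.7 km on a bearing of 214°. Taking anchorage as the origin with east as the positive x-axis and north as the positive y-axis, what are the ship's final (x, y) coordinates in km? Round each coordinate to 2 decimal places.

Leg 1 (069°, 33.2 km): east 33.2 sin 69° = 30.99, north 33.2 cos 69° = 11.90
Leg 2 (214°, 28.7 km): east 28.7 sin 214° = -16.05, north 28.7 cos 214° = -23.79
Summing: 14.95 km east, -11.90 km north → (14.95, -11.90).

(14.95, -11.90)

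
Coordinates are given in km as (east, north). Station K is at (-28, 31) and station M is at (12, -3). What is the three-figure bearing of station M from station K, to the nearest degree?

130°

Δeast = 12 − -28 = 40.00; Δnorth = -3 − 31 = -34.00.
Bearing = atan2(Δeast, Δnorth) mod 360° = 130.36° ≈ 130°.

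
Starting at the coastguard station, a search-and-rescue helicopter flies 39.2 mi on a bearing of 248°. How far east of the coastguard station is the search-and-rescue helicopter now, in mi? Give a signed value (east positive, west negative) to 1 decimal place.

-36.3 mi

Leg 1 (248°, 39.2 mi): east 39.2 sin 248° = -36.35, north 39.2 cos 248° = -14.68
Net east component: -36.35 mi.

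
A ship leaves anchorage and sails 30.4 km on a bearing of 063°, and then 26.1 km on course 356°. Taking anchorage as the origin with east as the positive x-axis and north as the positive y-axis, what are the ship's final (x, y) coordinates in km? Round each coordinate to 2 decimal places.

(25.27, 39.84)

Leg 1 (063°, 30.4 km): east 30.4 sin 63° = 27.09, north 30.4 cos 63° = 13.80
Leg 2 (356°, 26.1 km): east 26.1 sin 356° = -1.82, north 26.1 cos 356° = 26.04
Summing: 25.27 km east, 39.84 km north → (25.27, 39.84).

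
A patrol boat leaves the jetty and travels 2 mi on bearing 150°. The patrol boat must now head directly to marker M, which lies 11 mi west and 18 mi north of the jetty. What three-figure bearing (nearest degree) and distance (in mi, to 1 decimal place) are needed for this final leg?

329°, 23.1 mi

Leg 1 (150°, 2 mi): east 2 sin 150° = 1.00, north 2 cos 150° = -1.73
Current position: (1.00, -1.73). Target: (-11, 18). Remaining: Δeast = -12.00, Δnorth = 19.73.
Bearing = atan2(-12.00, 19.73) mod 360° = 328.69°; distance = √((-12.00)² + (19.73)²) = 23.094 mi.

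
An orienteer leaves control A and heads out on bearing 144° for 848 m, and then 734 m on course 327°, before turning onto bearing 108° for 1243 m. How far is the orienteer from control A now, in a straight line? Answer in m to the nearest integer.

1359 m

Leg 1 (144°, 848 m): east 848 sin 144° = 498.44, north 848 cos 144° = -686.05
Leg 2 (327°, 734 m): east 734 sin 327° = -399.77, north 734 cos 327° = 615.58
Leg 3 (108°, 1243 m): east 1243 sin 108° = 1182.16, north 1243 cos 108° = -384.11
Net: 1280.84 east, -454.57 north. Distance = √((1280.84)² + (-454.57)²) = 1359.112 m.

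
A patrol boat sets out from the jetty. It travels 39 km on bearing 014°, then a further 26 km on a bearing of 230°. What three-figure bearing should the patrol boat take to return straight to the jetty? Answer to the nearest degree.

Leg 1 (014°, 39 km): east 39 sin 14° = 9.43, north 39 cos 14° = 37.84
Leg 2 (230°, 26 km): east 26 sin 230° = -19.92, north 26 cos 230° = -16.71
Net displacement: -10.48 east, 21.13 north. Direction back to start is (10.48, -21.13): bearing = atan2(10.48, -21.13) mod 360° = 153.61° ≈ 154°.

154°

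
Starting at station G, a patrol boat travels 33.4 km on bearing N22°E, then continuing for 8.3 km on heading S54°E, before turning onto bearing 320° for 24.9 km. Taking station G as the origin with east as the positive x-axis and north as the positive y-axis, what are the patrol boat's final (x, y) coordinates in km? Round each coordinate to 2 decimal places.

(3.22, 45.16)

Leg 1 (N22°E, 33.4 km): east 33.4 sin 22° = 12.51, north 33.4 cos 22° = 30.97
Leg 2 (S54°E, 8.3 km): east 8.3 sin 126° = 6.71, north 8.3 cos 126° = -4.88
Leg 3 (320°, 24.9 km): east 24.9 sin 320° = -16.01, north 24.9 cos 320° = 19.07
Summing: 3.22 km east, 45.16 km north → (3.22, 45.16).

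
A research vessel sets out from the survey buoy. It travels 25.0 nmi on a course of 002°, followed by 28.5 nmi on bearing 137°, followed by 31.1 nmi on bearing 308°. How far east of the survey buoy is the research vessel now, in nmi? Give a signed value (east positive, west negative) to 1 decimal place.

-4.2 nmi

Leg 1 (002°, 25.0 nmi): east 25.0 sin 2° = 0.87, north 25.0 cos 2° = 24.98
Leg 2 (137°, 28.5 nmi): east 28.5 sin 137° = 19.44, north 28.5 cos 137° = -20.84
Leg 3 (308°, 31.1 nmi): east 31.1 sin 308° = -24.51, north 31.1 cos 308° = 19.15
Net east component: -4.20 nmi.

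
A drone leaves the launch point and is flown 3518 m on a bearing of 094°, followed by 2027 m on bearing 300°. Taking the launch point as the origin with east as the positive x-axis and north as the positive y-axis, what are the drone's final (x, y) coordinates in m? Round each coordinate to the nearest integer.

(1754, 768)

Leg 1 (094°, 3518 m): east 3518 sin 94° = 3509.43, north 3518 cos 94° = -245.40
Leg 2 (300°, 2027 m): east 2027 sin 300° = -1755.43, north 2027 cos 300° = 1013.50
Summing: 1754.00 m east, 768.10 m north → (1754, 768).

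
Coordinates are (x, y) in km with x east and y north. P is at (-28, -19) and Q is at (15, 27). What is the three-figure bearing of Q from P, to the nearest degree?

Δeast = 15 − -28 = 43.00; Δnorth = 27 − -19 = 46.00.
Bearing = atan2(Δeast, Δnorth) mod 360° = 43.07° ≈ 043°.

043°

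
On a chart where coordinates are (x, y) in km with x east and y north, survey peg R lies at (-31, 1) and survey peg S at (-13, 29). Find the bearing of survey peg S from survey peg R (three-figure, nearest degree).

Δeast = -13 − -31 = 18.00; Δnorth = 29 − 1 = 28.00.
Bearing = atan2(Δeast, Δnorth) mod 360° = 32.74° ≈ 033°.

033°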